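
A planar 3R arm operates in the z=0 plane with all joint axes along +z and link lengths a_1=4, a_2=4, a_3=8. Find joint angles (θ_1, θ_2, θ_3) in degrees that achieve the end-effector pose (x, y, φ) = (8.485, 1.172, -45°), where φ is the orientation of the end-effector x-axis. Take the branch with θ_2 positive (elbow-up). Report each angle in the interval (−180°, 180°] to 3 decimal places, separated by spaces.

wrist centre = target − a_3·(cos φ, sin φ) = (2.8281, 6.8289)
cos θ_2 = (54.6317−4²−4²)/(2·4·4) = 0.7072; θ_2 = 44.9893° (elbow-up)
β = atan2(6.8289,2.8281) = 67.5033°; ψ = atan2(2.8279,6.8290) = 22.4946°
θ_1 = β − ψ = 45.0087°
θ_3 = φ − θ_1 − θ_2 = -134.9979° (wrapped to (-180°,180°])

45.009 44.989 -134.998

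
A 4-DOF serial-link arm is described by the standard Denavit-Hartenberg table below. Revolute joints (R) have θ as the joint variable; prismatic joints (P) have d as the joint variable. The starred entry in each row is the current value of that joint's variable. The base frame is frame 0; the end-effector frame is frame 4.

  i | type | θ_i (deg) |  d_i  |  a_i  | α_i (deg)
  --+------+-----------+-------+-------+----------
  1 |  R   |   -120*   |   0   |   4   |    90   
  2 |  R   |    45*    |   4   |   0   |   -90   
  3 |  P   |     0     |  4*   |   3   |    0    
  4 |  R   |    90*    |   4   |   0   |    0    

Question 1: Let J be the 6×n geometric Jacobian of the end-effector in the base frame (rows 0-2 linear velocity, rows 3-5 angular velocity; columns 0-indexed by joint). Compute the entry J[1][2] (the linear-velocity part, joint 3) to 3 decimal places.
0.612

prismatic axis z_2 = (0.3536,0.6124,0.7071)
J_v[:, 2] = z_2; J_ω[:, 2] = (0,0,0)
entry J[1][2] = 0.6124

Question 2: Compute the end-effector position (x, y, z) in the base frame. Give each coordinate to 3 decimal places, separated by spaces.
after link 1: o_1 = (-2.0000, -3.4641, 0.0000)
after link 2: o_2 = (-5.4641, -1.4641, 0.0000)
after link 3: o_3 = (-5.1105, -0.8517, 4.9497)
after link 4: o_4 = (-3.6963, 1.5978, 7.7782)

-3.696 1.598 7.778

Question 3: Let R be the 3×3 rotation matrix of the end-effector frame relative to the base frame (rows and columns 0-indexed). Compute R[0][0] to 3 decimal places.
End-effector x-axis (col 0 of R) = (0.8660,-0.5000,0.0000)
R[0][0] = 0.8660

0.866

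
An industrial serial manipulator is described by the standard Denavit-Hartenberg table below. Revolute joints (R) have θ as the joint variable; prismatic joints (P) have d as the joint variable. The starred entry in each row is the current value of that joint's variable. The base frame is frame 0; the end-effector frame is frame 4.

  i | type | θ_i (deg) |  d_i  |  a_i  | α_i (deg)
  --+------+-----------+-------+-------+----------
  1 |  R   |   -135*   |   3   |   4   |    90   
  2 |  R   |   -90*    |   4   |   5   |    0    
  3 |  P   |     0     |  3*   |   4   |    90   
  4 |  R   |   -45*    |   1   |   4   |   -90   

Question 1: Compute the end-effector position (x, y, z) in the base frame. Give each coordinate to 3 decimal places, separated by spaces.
after link 1: o_1 = (-2.8284, -2.8284, 3.0000)
after link 2: o_2 = (-5.6569, -0.0000, -2.0000)
after link 3: o_3 = (-7.7782, 2.1213, -6.0000)
after link 4: o_4 = (-5.0711, 0.8284, -8.8284)

-5.071 0.828 -8.828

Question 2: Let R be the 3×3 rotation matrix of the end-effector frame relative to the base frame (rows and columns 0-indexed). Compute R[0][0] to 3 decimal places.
0.500

End-effector x-axis (col 0 of R) = (0.5000,-0.5000,-0.7071)
R[0][0] = 0.5000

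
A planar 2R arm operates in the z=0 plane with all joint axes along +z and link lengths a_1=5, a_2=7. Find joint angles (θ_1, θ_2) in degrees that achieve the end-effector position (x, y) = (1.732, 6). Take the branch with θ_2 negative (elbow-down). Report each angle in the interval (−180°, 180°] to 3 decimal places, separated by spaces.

150.001 -120.000

cos θ_2 = (38.9998−5²−7²)/(2·5·7) = -0.5000; θ_2 = -120.0002° (elbow-down)
β = atan2(6.0000,1.7320) = 73.8983°; ψ = atan2(-6.0622,1.5000) = -76.1022°
θ_1 = β − ψ = 150.0006°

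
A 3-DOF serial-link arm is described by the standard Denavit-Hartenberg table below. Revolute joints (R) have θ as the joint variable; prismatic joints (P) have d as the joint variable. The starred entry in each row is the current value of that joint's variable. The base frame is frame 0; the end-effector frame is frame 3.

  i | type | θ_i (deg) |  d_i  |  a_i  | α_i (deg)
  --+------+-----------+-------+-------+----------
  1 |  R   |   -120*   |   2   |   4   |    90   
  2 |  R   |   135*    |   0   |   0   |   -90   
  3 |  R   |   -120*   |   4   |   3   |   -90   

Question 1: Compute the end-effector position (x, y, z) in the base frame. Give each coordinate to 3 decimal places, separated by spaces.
after link 1: o_1 = (-2.0000, -3.4641, 2.0000)
after link 2: o_2 = (-2.0000, -3.4641, 2.0000)
after link 3: o_3 = (-3.3661, -0.6341, -1.8891)

-3.366 -0.634 -1.889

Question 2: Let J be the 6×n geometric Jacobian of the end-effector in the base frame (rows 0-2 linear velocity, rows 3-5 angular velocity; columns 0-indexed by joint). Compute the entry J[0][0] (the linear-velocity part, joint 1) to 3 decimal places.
axis z_0 = ẑ; lever o_n−o_0 = (-3.3661,-0.6341,-1.8891)
cross product → J_v[:, 0] = (0.6341,-3.3661,0.0000)
J_ω[:, 0] = z_0
entry J[0][0] = 0.6341

0.634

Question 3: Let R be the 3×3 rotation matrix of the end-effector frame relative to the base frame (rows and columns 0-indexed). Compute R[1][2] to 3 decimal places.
End-effector z-axis (col 2 of R) = (-0.1268,0.7803,0.6124)
R[1][2] = 0.7803

0.780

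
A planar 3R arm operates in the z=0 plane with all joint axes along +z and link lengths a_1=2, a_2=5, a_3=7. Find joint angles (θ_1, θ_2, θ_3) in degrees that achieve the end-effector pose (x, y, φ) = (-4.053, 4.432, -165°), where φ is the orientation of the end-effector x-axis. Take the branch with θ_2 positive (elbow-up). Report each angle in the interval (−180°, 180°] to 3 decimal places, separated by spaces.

wrist centre = target − a_3·(cos φ, sin φ) = (2.7085, 6.2437)
cos θ_2 = (46.3201−2²−5²)/(2·2·5) = 0.8660; θ_2 = 30.0025° (elbow-up)
β = atan2(6.2437,2.7085) = 66.5492°; ψ = atan2(2.5002,6.3300) = 21.5527°
θ_1 = β − ψ = 44.9965°
θ_3 = φ − θ_1 − θ_2 = 120.0010° (wrapped to (-180°,180°])

44.996 30.002 120.001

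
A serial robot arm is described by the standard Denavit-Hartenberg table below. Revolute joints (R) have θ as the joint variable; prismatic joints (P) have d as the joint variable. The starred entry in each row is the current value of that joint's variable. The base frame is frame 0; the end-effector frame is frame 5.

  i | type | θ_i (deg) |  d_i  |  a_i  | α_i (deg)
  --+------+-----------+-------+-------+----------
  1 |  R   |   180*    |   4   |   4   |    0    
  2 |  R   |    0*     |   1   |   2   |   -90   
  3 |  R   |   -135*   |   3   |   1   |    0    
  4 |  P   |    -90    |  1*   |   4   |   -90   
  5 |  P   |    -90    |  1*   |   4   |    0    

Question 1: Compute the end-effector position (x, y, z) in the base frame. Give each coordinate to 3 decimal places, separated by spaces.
after link 1: o_1 = (-4.0000, 0.0000, 4.0000)
after link 2: o_2 = (-6.0000, 0.0000, 5.0000)
after link 3: o_3 = (-5.2929, -3.0000, 5.7071)
after link 4: o_4 = (-2.4645, -4.0000, 2.8787)
after link 5: o_5 = (-1.7574, -8.0000, 3.5858)

-1.757 -8.000 3.586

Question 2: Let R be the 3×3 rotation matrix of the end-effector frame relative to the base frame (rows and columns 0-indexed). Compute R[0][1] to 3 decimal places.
0.707

End-effector y-axis (col 1 of R) = (0.7071,-0.0000,-0.7071)
R[0][1] = 0.7071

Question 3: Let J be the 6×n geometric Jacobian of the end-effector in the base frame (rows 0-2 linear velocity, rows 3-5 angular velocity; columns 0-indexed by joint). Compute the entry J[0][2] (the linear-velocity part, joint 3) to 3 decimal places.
1.414

axis z_2 = (-0.0000,-1.0000,0.0000); lever o_n−o_2 = (4.2426,-8.0000,-1.4142)
cross product → J_v[:, 2] = (1.4142,0.0000,4.2426)
J_ω[:, 2] = z_2
entry J[0][2] = 1.4142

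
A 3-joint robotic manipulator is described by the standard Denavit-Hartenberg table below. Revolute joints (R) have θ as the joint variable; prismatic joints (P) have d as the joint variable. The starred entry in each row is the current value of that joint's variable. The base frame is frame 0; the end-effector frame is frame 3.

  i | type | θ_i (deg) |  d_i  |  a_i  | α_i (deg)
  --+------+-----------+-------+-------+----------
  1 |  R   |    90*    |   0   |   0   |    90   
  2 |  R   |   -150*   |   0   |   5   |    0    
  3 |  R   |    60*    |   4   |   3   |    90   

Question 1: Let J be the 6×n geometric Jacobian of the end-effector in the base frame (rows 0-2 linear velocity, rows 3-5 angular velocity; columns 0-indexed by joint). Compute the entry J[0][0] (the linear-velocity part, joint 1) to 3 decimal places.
4.330

axis z_0 = ẑ; lever o_n−o_0 = (4.0000,-4.3301,-5.5000)
cross product → J_v[:, 0] = (4.3301,4.0000,-0.0000)
J_ω[:, 0] = z_0
entry J[0][0] = 4.3301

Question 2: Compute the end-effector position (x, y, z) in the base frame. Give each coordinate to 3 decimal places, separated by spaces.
after link 1: o_1 = (0.0000, 0.0000, 0.0000)
after link 2: o_2 = (-0.0000, -4.3301, -2.5000)
after link 3: o_3 = (4.0000, -4.3301, -5.5000)

4.000 -4.330 -5.500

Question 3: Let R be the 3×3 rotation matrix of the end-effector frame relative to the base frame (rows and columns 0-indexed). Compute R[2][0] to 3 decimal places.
-1.000

End-effector x-axis (col 0 of R) = (0.0000,-0.0000,-1.0000)
R[2][0] = -1.0000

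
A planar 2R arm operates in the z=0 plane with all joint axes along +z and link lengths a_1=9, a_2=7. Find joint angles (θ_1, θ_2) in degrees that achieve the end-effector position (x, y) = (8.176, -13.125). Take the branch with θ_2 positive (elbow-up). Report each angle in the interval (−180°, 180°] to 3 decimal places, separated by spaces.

cos θ_2 = (239.1126−9²−7²)/(2·9·7) = 0.8660; θ_2 = 30.0060° (elbow-up)
β = atan2(-13.1250,8.1760) = -58.0798°; ψ = atan2(3.5006,15.0618) = 13.0843°
θ_1 = β − ψ = -71.1641°

-71.164 30.006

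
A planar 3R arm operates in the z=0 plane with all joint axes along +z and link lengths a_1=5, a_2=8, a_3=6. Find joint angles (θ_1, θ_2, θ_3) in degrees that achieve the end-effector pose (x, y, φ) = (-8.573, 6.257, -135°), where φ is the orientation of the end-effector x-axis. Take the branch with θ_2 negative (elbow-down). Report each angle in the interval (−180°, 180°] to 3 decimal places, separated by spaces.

wrist centre = target − a_3·(cos φ, sin φ) = (-4.3304, 10.4996)
cos θ_2 = (128.9945−5²−8²)/(2·5·8) = 0.4999; θ_2 = -60.0046° (elbow-down)
β = atan2(10.4996,-4.3304) = 112.4127°; ψ = atan2(-6.9285,8.9994) = -37.5921°
θ_1 = β − ψ = 150.0048°
θ_3 = φ − θ_1 − θ_2 = 134.9998° (wrapped to (-180°,180°])

150.005 -60.005 135.000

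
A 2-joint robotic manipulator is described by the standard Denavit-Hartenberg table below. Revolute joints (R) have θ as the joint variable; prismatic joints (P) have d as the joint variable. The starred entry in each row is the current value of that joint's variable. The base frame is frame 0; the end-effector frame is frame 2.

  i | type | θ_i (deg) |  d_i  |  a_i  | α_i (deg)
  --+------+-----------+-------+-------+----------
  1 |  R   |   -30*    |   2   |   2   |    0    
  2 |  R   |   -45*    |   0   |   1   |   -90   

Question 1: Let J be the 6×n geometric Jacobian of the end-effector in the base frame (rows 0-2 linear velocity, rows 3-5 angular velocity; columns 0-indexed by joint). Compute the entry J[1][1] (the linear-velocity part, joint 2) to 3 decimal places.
0.259

axis z_1 = (0.0000,0.0000,1.0000); lever o_n−o_1 = (0.2588,-0.9659,0.0000)
cross product → J_v[:, 1] = (0.9659,0.2588,-0.0000)
J_ω[:, 1] = z_1
entry J[1][1] = 0.2588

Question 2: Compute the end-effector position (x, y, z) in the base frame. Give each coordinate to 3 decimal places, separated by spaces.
after link 1: o_1 = (1.7321, -1.0000, 2.0000)
after link 2: o_2 = (1.9909, -1.9659, 2.0000)

1.991 -1.966 2.000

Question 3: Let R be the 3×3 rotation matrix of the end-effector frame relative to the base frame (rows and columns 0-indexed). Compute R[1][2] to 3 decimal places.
End-effector z-axis (col 2 of R) = (0.9659,0.2588,0.0000)
R[1][2] = 0.2588

0.259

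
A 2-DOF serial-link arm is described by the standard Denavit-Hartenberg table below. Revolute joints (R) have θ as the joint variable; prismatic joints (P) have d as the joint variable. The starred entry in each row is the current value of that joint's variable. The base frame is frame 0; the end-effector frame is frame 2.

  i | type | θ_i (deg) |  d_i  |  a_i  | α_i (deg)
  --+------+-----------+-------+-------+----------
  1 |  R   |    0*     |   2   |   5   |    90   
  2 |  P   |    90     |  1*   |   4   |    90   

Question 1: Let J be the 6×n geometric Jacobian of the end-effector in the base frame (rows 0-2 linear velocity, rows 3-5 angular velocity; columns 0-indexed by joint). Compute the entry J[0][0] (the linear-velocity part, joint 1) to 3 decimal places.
axis z_0 = ẑ; lever o_n−o_0 = (5.0000,-1.0000,6.0000)
cross product → J_v[:, 0] = (1.0000,5.0000,-0.0000)
J_ω[:, 0] = z_0
entry J[0][0] = 1.0000

1.000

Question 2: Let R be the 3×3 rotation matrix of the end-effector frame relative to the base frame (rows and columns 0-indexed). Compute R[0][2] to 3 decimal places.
1.000

End-effector z-axis (col 2 of R) = (1.0000,-0.0000,-0.0000)
R[0][2] = 1.0000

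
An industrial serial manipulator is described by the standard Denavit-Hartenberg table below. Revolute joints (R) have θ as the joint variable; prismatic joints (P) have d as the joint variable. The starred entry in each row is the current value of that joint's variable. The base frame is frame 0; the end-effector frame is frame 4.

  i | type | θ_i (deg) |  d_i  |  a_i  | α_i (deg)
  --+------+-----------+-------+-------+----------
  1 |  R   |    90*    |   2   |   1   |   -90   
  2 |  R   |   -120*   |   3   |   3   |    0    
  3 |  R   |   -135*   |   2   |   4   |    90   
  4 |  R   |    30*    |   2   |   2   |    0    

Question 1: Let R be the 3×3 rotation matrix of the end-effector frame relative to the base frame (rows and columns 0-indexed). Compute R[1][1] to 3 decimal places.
End-effector y-axis (col 1 of R) = (-0.8660,0.1294,0.4830)
R[1][1] = 0.1294

0.129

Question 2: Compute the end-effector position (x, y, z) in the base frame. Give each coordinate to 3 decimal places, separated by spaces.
-6.000 -0.052 -1.456

after link 1: o_1 = (0.0000, 1.0000, 2.0000)
after link 2: o_2 = (-3.0000, -0.5000, 4.5981)
after link 3: o_3 = (-5.0000, -1.5353, 0.7344)
after link 4: o_4 = (-6.0000, -0.0517, -1.4563)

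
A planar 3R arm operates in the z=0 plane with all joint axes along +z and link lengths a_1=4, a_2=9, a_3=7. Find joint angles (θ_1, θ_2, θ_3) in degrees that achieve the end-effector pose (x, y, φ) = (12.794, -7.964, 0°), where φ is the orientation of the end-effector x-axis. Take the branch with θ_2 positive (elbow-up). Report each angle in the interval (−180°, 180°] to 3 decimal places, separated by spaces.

-120.004 90.003 30.000

wrist centre = target − a_3·(cos φ, sin φ) = (5.7940, -7.9640)
cos θ_2 = (96.9957−4²−9²)/(2·4·9) = -0.0001; θ_2 = 90.0034° (elbow-up)
β = atan2(-7.9640,5.7940) = -53.9632°; ψ = atan2(9.0000,3.9995) = 66.0403°
θ_1 = β − ψ = -120.0036°
θ_3 = φ − θ_1 − θ_2 = 30.0002° (wrapped to (-180°,180°])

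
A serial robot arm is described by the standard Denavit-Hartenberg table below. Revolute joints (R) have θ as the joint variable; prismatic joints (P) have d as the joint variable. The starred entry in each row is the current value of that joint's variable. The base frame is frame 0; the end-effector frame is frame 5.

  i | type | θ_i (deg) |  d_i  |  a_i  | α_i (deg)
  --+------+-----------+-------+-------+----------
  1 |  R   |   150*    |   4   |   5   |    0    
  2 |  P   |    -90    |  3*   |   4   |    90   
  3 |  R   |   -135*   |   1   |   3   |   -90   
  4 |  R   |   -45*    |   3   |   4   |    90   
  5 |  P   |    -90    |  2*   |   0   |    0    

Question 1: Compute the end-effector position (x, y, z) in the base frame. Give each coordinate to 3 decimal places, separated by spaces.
1.710 2.477 1.757

after link 1: o_1 = (-4.3301, 2.5000, 4.0000)
after link 2: o_2 = (-2.3301, 5.9641, 7.0000)
after link 3: o_3 = (-2.5248, 3.6270, 4.8787)
after link 4: o_4 = (-0.0146, 2.3178, 0.7574)
after link 5: o_5 = (1.7101, 2.4768, 1.7574)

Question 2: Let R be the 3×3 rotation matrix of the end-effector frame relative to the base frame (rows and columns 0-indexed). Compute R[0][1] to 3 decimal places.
End-effector y-axis (col 1 of R) = (0.3624,-0.7866,-0.5000)
R[0][1] = 0.3624

0.362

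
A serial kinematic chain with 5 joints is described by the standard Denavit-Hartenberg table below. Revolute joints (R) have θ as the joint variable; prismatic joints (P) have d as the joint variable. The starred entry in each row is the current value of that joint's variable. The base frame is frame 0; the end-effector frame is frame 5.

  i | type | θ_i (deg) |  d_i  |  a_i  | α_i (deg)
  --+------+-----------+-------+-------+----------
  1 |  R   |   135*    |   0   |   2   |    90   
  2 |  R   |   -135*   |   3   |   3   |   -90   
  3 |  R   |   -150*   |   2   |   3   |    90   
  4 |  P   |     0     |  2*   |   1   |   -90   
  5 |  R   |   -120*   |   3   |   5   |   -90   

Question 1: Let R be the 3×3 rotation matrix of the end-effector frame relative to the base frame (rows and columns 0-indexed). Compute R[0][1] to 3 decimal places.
0.500

End-effector y-axis (col 1 of R) = (0.5000,-0.5000,0.7071)
R[0][1] = 0.5000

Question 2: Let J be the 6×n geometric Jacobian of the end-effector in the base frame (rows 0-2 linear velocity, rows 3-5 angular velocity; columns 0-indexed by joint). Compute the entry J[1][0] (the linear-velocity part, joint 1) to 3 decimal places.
axis z_0 = ẑ; lever o_n−o_0 = (-5.8710,3.4215,-2.5003)
cross product → J_v[:, 0] = (-3.4215,-5.8710,0.0000)
J_ω[:, 0] = z_0
entry J[1][0] = -5.8710

-5.871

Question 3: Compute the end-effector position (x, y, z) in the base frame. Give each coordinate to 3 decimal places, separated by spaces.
after link 1: o_1 = (-1.4142, 1.4142, 0.0000)
after link 2: o_2 = (2.2071, 2.0355, -2.1213)
after link 3: o_3 = (0.9687, 5.3952, -1.6984)
after link 4: o_4 = (-0.8355, 5.4571, -0.3789)
after link 5: o_5 = (-5.8710, 3.4215, -2.5003)

-5.871 3.422 -2.500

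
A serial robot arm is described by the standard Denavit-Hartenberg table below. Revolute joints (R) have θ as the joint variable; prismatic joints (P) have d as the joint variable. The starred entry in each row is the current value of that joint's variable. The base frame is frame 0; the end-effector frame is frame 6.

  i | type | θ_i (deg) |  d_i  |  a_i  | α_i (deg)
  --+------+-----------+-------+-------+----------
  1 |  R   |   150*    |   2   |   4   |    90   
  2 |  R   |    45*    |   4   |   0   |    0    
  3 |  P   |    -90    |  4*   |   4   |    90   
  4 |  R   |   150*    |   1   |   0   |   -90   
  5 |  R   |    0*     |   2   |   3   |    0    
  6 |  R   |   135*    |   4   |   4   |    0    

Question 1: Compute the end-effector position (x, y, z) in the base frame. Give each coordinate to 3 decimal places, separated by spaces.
after link 1: o_1 = (-3.4641, 2.0000, 2.0000)
after link 2: o_2 = (-1.4641, 5.4641, 2.0000)
after link 3: o_3 = (-1.9136, 10.3424, -0.8284)
after link 4: o_4 = (-1.3012, 9.9889, -1.5355)
after link 5: o_5 = (0.7861, 8.5158, 1.0087)
after link 6: o_6 = (-3.6603, 5.4500, 2.6909)

-3.660 5.450 2.691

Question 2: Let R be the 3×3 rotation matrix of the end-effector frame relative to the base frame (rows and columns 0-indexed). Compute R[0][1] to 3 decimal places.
-0.119

End-effector y-axis (col 1 of R) = (-0.1188,-0.3397,-0.9330)
R[0][1] = -0.1188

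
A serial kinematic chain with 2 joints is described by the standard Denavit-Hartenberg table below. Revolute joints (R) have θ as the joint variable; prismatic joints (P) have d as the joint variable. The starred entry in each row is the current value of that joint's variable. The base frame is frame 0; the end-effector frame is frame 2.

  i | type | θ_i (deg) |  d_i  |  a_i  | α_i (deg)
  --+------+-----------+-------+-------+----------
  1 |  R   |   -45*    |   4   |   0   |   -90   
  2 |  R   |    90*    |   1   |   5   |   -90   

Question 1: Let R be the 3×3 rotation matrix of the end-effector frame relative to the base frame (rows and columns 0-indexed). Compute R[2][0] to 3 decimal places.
-1.000

End-effector x-axis (col 0 of R) = (0.0000,0.0000,-1.0000)
R[2][0] = -1.0000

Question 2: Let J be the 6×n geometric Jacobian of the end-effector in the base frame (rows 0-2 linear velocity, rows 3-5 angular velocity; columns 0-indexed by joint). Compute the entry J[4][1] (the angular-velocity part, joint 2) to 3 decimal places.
0.707

axis z_1 = (0.7071,0.7071,0.0000); lever o_n−o_1 = (0.7071,0.7071,-5.0000)
cross product → J_v[:, 1] = (-3.5355,3.5355,-0.0000)
J_ω[:, 1] = z_1
entry J[4][1] = 0.7071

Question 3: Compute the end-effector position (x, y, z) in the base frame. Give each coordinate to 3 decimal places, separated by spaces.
0.707 0.707 -1.000

after link 1: o_1 = (0.0000, 0.0000, 4.0000)
after link 2: o_2 = (0.7071, 0.7071, -1.0000)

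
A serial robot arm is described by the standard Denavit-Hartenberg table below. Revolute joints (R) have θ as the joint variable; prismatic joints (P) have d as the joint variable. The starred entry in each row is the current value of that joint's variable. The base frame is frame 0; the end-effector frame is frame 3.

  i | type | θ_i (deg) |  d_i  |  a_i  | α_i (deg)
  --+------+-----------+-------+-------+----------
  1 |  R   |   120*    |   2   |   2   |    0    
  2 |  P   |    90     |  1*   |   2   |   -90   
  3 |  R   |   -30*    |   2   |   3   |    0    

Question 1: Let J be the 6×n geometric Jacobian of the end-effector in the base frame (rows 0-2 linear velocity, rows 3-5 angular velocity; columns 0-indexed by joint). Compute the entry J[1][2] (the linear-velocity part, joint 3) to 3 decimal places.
axis z_2 = (0.5000,-0.8660,0.0000); lever o_n−o_2 = (-1.2500,-3.0311,1.5000)
cross product → J_v[:, 2] = (-1.2990,-0.7500,-2.5981)
J_ω[:, 2] = z_2
entry J[1][2] = -0.7500

-0.750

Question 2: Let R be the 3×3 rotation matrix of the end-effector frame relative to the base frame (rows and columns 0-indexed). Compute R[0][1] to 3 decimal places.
End-effector y-axis (col 1 of R) = (-0.4330,-0.2500,-0.8660)
R[0][1] = -0.4330

-0.433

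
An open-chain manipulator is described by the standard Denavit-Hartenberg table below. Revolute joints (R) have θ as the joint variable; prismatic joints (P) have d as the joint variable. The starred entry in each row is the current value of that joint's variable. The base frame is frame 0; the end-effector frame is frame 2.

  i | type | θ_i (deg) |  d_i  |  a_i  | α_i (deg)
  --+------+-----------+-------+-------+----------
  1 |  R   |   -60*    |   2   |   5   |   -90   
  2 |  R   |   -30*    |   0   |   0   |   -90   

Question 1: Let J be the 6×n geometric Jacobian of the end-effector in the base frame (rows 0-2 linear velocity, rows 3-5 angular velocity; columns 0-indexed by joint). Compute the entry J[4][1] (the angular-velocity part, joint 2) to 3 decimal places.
axis z_1 = (0.8660,0.5000,0.0000); lever o_n−o_1 = (0.0000,0.0000,0.0000)
cross product → J_v[:, 1] = (0.0000,0.0000,0.0000)
J_ω[:, 1] = z_1
entry J[4][1] = 0.5000

0.500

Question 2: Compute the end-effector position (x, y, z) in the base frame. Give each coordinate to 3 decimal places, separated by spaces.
2.500 -4.330 2.000

after link 1: o_1 = (2.5000, -4.3301, 2.0000)
after link 2: o_2 = (2.5000, -4.3301, 2.0000)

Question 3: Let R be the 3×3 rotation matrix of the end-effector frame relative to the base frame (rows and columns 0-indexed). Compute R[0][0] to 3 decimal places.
End-effector x-axis (col 0 of R) = (0.4330,-0.7500,0.5000)
R[0][0] = 0.4330

0.433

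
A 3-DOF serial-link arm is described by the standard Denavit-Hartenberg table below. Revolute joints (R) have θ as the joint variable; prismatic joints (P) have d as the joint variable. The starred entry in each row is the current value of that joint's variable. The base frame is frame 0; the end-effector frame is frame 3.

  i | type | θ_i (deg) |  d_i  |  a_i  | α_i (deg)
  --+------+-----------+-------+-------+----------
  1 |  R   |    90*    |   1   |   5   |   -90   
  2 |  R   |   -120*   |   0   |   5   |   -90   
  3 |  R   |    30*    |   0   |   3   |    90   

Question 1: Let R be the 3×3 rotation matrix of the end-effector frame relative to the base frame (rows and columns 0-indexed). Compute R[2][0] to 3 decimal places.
0.750

End-effector x-axis (col 0 of R) = (0.5000,-0.4330,0.7500)
R[2][0] = 0.7500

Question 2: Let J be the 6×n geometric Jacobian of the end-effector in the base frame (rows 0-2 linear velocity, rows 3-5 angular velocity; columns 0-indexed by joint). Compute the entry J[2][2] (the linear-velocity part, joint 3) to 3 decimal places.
axis z_2 = (0.0000,0.8660,0.5000); lever o_n−o_2 = (1.5000,-1.2990,2.2500)
cross product → J_v[:, 2] = (2.5981,0.7500,-1.2990)
J_ω[:, 2] = z_2
entry J[2][2] = -1.2990

-1.299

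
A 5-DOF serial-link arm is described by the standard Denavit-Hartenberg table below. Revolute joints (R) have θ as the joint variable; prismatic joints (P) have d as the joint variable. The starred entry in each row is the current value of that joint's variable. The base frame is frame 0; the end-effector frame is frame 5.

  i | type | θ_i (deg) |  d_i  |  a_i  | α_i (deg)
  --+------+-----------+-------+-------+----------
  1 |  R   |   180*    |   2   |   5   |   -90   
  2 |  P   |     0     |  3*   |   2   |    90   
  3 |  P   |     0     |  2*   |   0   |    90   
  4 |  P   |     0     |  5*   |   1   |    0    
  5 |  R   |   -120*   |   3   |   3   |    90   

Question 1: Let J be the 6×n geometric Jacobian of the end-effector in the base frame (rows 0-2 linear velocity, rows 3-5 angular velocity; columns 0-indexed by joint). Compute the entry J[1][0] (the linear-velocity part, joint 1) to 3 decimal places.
-6.500

axis z_0 = ẑ; lever o_n−o_0 = (-6.5000,5.0000,1.4019)
cross product → J_v[:, 0] = (-5.0000,-6.5000,0.0000)
J_ω[:, 0] = z_0
entry J[1][0] = -6.5000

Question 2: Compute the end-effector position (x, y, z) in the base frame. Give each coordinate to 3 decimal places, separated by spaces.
-6.500 5.000 1.402

after link 1: o_1 = (-5.0000, 0.0000, 2.0000)
after link 2: o_2 = (-7.0000, -3.0000, 2.0000)
after link 3: o_3 = (-7.0000, -3.0000, 4.0000)
after link 4: o_4 = (-8.0000, 2.0000, 4.0000)
after link 5: o_5 = (-6.5000, 5.0000, 1.4019)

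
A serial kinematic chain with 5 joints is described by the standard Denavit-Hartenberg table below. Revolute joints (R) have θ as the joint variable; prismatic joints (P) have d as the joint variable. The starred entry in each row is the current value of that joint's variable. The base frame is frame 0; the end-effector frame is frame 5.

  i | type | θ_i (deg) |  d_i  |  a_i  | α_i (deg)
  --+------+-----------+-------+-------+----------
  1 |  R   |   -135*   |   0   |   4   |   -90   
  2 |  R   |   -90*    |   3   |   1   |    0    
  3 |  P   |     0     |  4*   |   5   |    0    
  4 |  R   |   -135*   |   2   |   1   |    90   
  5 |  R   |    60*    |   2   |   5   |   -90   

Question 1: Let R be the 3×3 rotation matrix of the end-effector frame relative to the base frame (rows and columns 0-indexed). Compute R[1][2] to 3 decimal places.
-0.787

End-effector z-axis (col 2 of R) = (-0.0795,-0.7866,0.6124)
R[1][2] = -0.7866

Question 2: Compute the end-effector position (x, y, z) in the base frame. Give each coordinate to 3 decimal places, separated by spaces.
7.347 -11.504 2.111

after link 1: o_1 = (-2.8284, -2.8284, 0.0000)
after link 2: o_2 = (-0.7071, -4.9497, 1.0000)
after link 3: o_3 = (2.1213, -7.7782, 6.0000)
after link 4: o_4 = (4.0355, -8.6924, 5.2929)
after link 5: o_5 = (7.3474, -11.5043, 2.1109)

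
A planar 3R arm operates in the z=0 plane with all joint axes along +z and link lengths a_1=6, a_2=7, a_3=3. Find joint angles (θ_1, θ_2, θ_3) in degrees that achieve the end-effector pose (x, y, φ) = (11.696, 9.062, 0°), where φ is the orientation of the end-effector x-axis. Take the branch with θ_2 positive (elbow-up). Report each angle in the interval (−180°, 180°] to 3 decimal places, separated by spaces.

29.996 30.008 -60.004

wrist centre = target − a_3·(cos φ, sin φ) = (8.6960, 9.0620)
cos θ_2 = (157.7403−6²−7²)/(2·6·7) = 0.8660; θ_2 = 30.0080° (elbow-up)
β = atan2(9.0620,8.6960) = 46.1807°; ψ = atan2(3.5008,12.0617) = 16.1851°
θ_1 = β − ψ = 29.9956°
θ_3 = φ − θ_1 − θ_2 = -60.0036° (wrapped to (-180°,180°])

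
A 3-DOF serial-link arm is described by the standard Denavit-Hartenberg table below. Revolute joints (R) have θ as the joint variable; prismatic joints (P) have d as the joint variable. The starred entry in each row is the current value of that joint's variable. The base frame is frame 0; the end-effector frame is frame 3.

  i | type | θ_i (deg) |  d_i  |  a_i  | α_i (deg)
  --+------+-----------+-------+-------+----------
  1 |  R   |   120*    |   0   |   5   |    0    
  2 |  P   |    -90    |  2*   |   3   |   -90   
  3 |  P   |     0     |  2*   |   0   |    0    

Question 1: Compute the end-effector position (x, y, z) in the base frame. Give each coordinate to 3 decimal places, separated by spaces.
-0.902 7.562 2.000

after link 1: o_1 = (-2.5000, 4.3301, 0.0000)
after link 2: o_2 = (0.0981, 5.8301, 2.0000)
after link 3: o_3 = (-0.9019, 7.5622, 2.0000)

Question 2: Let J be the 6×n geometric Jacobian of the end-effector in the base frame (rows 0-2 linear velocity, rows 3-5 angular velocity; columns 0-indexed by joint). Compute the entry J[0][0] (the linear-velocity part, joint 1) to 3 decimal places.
-7.562

axis z_0 = ẑ; lever o_n−o_0 = (-0.9019,7.5622,2.0000)
cross product → J_v[:, 0] = (-7.5622,-0.9019,0.0000)
J_ω[:, 0] = z_0
entry J[0][0] = -7.5622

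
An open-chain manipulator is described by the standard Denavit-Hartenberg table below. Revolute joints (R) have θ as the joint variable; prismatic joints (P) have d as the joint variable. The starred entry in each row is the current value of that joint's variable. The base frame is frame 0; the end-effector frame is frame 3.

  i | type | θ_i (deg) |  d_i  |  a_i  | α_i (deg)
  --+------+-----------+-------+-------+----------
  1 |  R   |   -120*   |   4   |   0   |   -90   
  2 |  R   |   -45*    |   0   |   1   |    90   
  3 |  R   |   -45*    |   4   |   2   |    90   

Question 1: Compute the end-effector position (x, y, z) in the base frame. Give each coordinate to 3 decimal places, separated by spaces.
after link 1: o_1 = (0.0000, 0.0000, 4.0000)
after link 2: o_2 = (-0.3536, -0.6124, 4.7071)
after link 3: o_3 = (-0.6641, 1.6782, 8.5355)

-0.664 1.678 8.536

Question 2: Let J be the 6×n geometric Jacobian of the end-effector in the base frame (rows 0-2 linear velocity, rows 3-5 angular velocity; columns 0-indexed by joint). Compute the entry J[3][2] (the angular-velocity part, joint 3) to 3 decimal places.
0.354

axis z_2 = (0.3536,0.6124,0.7071); lever o_n−o_2 = (-0.3105,2.2906,3.8284)
cross product → J_v[:, 2] = (0.7247,-1.5731,1.0000)
J_ω[:, 2] = z_2
entry J[3][2] = 0.3536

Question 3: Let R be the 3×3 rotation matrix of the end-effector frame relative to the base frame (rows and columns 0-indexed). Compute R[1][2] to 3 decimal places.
End-effector z-axis (col 2 of R) = (-0.3624,0.7866,-0.5000)
R[1][2] = 0.7866

0.787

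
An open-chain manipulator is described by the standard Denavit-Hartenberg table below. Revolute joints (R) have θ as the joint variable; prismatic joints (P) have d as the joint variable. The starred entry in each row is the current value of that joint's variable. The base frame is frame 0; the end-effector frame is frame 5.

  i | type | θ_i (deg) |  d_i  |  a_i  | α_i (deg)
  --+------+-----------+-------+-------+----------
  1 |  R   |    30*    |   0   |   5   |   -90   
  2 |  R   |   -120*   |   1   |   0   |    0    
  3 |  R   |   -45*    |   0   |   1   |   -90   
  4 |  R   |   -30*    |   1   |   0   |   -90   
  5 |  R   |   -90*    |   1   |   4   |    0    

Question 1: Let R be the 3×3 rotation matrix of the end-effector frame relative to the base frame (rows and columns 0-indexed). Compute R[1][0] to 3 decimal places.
0.129

End-effector x-axis (col 0 of R) = (0.2241,0.1294,0.9659)
R[1][0] = 0.1294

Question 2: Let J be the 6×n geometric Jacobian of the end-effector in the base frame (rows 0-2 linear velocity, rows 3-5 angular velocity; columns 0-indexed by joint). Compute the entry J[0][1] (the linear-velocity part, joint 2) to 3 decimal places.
axis z_1 = (-0.5000,0.8660,0.0000); lever o_n−o_1 = (-0.2010,0.0386,5.2179)
cross product → J_v[:, 1] = (4.5188,2.6089,0.1548)
J_ω[:, 1] = z_1
entry J[0][1] = 4.5188

4.519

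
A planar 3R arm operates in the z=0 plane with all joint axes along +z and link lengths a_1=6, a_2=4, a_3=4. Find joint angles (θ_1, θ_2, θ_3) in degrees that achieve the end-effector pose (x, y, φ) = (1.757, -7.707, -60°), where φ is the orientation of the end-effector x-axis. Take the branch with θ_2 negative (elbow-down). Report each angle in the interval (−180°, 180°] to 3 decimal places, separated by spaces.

wrist centre = target − a_3·(cos φ, sin φ) = (-0.2430, -4.2429)
cos θ_2 = (18.0612−6²−4²)/(2·6·4) = -0.7071; θ_2 = -134.9960° (elbow-down)
β = atan2(-4.2429,-0.2430) = -93.2779°; ψ = atan2(-2.8286,3.1718) = -41.7270°
θ_1 = β − ψ = -51.5509°
θ_3 = φ − θ_1 − θ_2 = 126.5469° (wrapped to (-180°,180°])

-51.551 -134.996 126.547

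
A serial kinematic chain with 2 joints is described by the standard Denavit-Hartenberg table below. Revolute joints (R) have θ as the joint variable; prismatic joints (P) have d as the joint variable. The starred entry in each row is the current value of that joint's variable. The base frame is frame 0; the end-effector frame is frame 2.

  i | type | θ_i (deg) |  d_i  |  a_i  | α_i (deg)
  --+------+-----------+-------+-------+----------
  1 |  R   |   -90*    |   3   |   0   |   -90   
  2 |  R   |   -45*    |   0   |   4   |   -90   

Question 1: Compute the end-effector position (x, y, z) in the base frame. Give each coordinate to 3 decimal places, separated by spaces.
after link 1: o_1 = (0.0000, 0.0000, 3.0000)
after link 2: o_2 = (0.0000, -2.8284, 5.8284)

0.000 -2.828 5.828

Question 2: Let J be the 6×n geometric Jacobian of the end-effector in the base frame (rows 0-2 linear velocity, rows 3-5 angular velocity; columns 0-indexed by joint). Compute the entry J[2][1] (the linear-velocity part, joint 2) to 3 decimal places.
axis z_1 = (1.0000,0.0000,0.0000); lever o_n−o_1 = (0.0000,-2.8284,2.8284)
cross product → J_v[:, 1] = (0.0000,-2.8284,-2.8284)
J_ω[:, 1] = z_1
entry J[2][1] = -2.8284

-2.828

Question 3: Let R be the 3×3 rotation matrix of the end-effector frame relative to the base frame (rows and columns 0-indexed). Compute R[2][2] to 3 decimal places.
-0.707

End-effector z-axis (col 2 of R) = (0.0000,-0.7071,-0.7071)
R[2][2] = -0.7071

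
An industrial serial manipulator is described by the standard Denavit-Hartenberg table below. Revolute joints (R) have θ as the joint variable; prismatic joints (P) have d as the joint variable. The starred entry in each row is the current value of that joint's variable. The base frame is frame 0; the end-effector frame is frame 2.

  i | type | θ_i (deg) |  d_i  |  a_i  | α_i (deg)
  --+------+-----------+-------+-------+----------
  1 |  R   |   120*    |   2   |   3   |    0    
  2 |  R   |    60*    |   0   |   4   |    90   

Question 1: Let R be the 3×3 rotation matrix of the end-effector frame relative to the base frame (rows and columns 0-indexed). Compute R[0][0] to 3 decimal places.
-1.000

End-effector x-axis (col 0 of R) = (-1.0000,0.0000,0.0000)
R[0][0] = -1.0000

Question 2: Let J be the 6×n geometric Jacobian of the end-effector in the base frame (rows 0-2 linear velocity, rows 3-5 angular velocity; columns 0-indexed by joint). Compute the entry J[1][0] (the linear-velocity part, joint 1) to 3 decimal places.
-5.500

axis z_0 = ẑ; lever o_n−o_0 = (-5.5000,2.5981,2.0000)
cross product → J_v[:, 0] = (-2.5981,-5.5000,0.0000)
J_ω[:, 0] = z_0
entry J[1][0] = -5.5000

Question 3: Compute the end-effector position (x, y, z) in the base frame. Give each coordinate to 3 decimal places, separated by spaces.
-5.500 2.598 2.000

after link 1: o_1 = (-1.5000, 2.5981, 2.0000)
after link 2: o_2 = (-5.5000, 2.5981, 2.0000)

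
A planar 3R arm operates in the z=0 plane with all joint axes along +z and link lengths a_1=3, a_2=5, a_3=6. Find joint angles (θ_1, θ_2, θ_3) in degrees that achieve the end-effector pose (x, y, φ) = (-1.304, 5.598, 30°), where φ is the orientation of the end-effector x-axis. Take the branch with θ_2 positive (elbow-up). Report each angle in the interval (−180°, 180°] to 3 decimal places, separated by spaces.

wrist centre = target − a_3·(cos φ, sin φ) = (-6.5002, 2.5980)
cos θ_2 = (49.0016−3²−5²)/(2·3·5) = 0.5001; θ_2 = 59.9965° (elbow-up)
β = atan2(2.5980,-6.5002) = 158.2143°; ψ = atan2(4.3300,5.5003) = 38.2109°
θ_1 = β − ψ = 120.0034°
θ_3 = φ − θ_1 − θ_2 = -149.9999° (wrapped to (-180°,180°])

120.003 59.997 -150.000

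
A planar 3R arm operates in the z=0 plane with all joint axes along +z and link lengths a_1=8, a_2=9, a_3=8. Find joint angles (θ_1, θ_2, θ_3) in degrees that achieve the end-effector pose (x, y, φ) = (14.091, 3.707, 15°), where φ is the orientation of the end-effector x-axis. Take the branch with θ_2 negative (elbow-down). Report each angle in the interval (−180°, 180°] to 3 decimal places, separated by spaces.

90.006 -135.002 59.996

wrist centre = target − a_3·(cos φ, sin φ) = (6.3636, 1.6364)
cos θ_2 = (43.1733−8²−9²)/(2·8·9) = -0.7071; θ_2 = -135.0019° (elbow-down)
β = atan2(1.6364,6.3636) = 14.4216°; ψ = atan2(-6.3638,1.6358) = -75.5840°
θ_1 = β − ψ = 90.0056°
θ_3 = φ − θ_1 − θ_2 = 59.9963° (wrapped to (-180°,180°])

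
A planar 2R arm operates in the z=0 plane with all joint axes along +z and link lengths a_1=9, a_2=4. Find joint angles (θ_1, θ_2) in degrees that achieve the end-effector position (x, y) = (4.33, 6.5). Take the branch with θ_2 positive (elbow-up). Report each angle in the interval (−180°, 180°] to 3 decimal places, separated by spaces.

cos θ_2 = (60.9989−9²−4²)/(2·9·4) = -0.5000; θ_2 = 120.0010° (elbow-up)
β = atan2(6.5000,4.3300) = 56.3303°; ψ = atan2(3.4641,6.9999) = 26.3295°
θ_1 = β − ψ = 30.0008°

30.001 120.001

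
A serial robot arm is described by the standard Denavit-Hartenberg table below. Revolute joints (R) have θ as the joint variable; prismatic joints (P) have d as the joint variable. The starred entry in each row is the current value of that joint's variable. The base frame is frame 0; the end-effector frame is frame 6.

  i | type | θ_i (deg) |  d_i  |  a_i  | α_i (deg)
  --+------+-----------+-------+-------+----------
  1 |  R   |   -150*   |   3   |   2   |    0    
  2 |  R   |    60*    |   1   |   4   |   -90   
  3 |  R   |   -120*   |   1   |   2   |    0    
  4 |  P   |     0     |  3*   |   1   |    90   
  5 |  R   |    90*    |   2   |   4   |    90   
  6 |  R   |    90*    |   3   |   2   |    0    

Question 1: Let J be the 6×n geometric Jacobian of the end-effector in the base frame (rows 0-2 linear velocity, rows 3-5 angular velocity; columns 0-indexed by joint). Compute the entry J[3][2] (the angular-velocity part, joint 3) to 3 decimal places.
1.000

axis z_2 = (1.0000,-0.0000,0.0000); lever o_n−o_2 = (8.0000,6.4641,3.1962)
cross product → J_v[:, 2] = (-0.0000,-3.1962,6.4641)
J_ω[:, 2] = z_2
entry J[3][2] = 1.0000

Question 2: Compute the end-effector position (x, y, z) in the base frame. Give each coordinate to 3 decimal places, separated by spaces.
6.268 1.464 7.196

after link 1: o_1 = (-1.7321, -1.0000, 3.0000)
after link 2: o_2 = (-1.7321, -5.0000, 4.0000)
after link 3: o_3 = (-0.7321, -4.0000, 5.7321)
after link 4: o_4 = (2.2679, -3.5000, 6.5981)
after link 5: o_5 = (6.2679, -1.7679, 5.5981)
after link 6: o_6 = (6.2679, 1.4641, 7.1962)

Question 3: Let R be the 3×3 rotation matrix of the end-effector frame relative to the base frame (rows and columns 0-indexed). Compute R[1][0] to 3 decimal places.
End-effector x-axis (col 0 of R) = (0.0000,0.8660,-0.5000)
R[1][0] = 0.8660

0.866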